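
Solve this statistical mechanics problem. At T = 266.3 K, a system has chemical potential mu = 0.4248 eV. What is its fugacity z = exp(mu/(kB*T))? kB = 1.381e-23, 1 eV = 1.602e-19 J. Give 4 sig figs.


Step 1: Convert mu to Joules: 0.4248*1.602e-19 = 6.805e-20 J
Step 2: kB*T = 1.381e-23*266.3 = 3.678e-21 J
Step 3: mu/(kB*T) = 18.5
Step 4: z = exp(18.5) = 1.088e+08

1.088e+08


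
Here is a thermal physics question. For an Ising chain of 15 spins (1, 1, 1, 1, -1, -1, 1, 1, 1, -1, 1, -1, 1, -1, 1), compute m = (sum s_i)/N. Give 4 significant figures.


Step 1: Count up spins (+1): 10, down spins (-1): 5
Step 2: Total magnetization M = 10 - 5 = 5
Step 3: m = M/N = 5/15 = 0.3333

0.3333


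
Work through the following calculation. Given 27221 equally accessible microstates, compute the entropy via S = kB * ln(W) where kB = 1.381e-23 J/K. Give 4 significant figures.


Step 1: ln(W) = ln(27221) = 10.21
Step 2: S = kB * ln(W) = 1.381e-23 * 10.21
Step 3: S = 1.41e-22 J/K

1.41e-22


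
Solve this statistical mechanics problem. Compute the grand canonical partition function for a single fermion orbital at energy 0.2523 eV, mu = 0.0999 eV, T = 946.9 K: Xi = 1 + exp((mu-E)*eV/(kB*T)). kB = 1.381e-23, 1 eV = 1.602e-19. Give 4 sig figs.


Step 1: (mu - E) = 0.0999 - 0.2523 = -0.1524 eV
Step 2: x = (mu-E)*eV/(kB*T) = -0.1524*1.602e-19/(1.381e-23*946.9) = -1.867
Step 3: exp(x) = 0.1546
Step 4: Xi = 1 + 0.1546 = 1.155

1.155


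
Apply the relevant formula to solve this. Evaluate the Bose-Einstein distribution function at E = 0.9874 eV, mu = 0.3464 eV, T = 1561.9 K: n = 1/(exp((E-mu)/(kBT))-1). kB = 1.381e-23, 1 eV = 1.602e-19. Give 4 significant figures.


Step 1: (E - mu) = 0.641 eV
Step 2: x = (E-mu)*eV/(kB*T) = 0.641*1.602e-19/(1.381e-23*1561.9) = 4.761
Step 3: exp(x) = 116.8
Step 4: n = 1/(exp(x)-1) = 0.008633

0.008633


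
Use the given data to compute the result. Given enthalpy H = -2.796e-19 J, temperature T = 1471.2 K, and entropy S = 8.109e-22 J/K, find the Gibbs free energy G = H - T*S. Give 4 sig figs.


Step 1: T*S = 1471.2 * 8.109e-22 = 1.193e-18 J
Step 2: G = H - T*S = -2.796e-19 - 1.193e-18
Step 3: G = -1.473e-18 J

-1.473e-18


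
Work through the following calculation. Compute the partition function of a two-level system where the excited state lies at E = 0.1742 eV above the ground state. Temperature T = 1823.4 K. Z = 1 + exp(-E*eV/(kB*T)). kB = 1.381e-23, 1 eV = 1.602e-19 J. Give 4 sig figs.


Step 1: Compute beta*E = E*eV/(kB*T) = 0.1742*1.602e-19/(1.381e-23*1823.4) = 1.108
Step 2: exp(-beta*E) = exp(-1.108) = 0.3301
Step 3: Z = 1 + 0.3301 = 1.33

1.33


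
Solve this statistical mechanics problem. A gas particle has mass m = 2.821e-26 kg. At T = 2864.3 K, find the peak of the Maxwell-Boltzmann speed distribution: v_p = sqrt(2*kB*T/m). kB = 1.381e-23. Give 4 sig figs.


Step 1: Numerator = 2*kB*T = 2*1.381e-23*2864.3 = 7.911e-20
Step 2: Ratio = 7.911e-20 / 2.821e-26 = 2.804e+06
Step 3: v_p = sqrt(2.804e+06) = 1675 m/s

1675


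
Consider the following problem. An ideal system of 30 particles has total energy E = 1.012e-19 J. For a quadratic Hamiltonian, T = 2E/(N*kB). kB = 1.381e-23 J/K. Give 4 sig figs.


Step 1: Numerator = 2*E = 2*1.012e-19 = 2.024e-19 J
Step 2: Denominator = N*kB = 30*1.381e-23 = 4.143e-22
Step 3: T = 2.024e-19 / 4.143e-22 = 488.5 K

488.5


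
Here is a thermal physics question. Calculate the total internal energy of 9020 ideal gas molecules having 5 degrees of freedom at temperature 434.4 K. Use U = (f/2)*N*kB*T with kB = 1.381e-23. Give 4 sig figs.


Step 1: f/2 = 5/2 = 2.5
Step 2: N*kB*T = 9020*1.381e-23*434.4 = 5.411e-17
Step 3: U = 2.5 * 5.411e-17 = 1.353e-16 J

1.353e-16


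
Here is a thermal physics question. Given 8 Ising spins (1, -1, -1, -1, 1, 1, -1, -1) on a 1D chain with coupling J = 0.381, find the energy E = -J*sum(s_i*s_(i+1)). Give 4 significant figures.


Step 1: Nearest-neighbor products: -1, 1, 1, -1, 1, -1, 1
Step 2: Sum of products = 1
Step 3: E = -0.381 * 1 = -0.381

-0.381


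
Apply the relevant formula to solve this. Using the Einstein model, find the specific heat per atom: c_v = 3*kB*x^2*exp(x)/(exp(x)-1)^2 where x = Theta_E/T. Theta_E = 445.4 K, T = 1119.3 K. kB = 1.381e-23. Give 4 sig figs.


Step 1: x = Theta_E/T = 445.4/1119.3 = 0.3979
Step 2: x^2 = 0.1583
Step 3: exp(x) = 1.489
Step 4: c_v = 3*1.381e-23*0.1583*1.489/(1.489-1)^2 = 4.089e-23

4.089e-23


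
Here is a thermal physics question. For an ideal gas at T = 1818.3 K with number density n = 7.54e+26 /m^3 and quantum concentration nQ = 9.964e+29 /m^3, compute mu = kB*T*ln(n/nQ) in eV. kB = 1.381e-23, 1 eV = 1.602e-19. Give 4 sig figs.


Step 1: n/nQ = 7.54e+26/9.964e+29 = 0.0007567
Step 2: ln(n/nQ) = -7.187
Step 3: mu = kB*T*ln(n/nQ) = 2.511e-20*-7.187 = -1.805e-19 J
Step 4: Convert to eV: -1.805e-19/1.602e-19 = -1.126 eV

-1.126


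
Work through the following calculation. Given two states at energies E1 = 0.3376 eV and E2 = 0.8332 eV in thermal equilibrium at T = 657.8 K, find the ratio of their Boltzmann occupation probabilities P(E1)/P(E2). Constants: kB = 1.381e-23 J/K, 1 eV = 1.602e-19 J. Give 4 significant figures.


Step 1: Compute energy difference dE = E1 - E2 = 0.3376 - 0.8332 = -0.4956 eV
Step 2: Convert to Joules: dE_J = -0.4956 * 1.602e-19 = -7.94e-20 J
Step 3: Compute exponent = -dE_J / (kB * T) = -(-7.94e-20) / (1.381e-23 * 657.8) = 8.74
Step 4: P(E1)/P(E2) = exp(8.74) = 6247

6247


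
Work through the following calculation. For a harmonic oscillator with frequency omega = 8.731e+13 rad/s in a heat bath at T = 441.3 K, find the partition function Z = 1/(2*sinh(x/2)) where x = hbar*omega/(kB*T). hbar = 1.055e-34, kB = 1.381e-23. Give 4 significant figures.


Step 1: Compute x = hbar*omega/(kB*T) = 1.055e-34*8.731e+13/(1.381e-23*441.3) = 1.511
Step 2: x/2 = 0.7557
Step 3: sinh(x/2) = 0.8297
Step 4: Z = 1/(2*0.8297) = 0.6026

0.6026


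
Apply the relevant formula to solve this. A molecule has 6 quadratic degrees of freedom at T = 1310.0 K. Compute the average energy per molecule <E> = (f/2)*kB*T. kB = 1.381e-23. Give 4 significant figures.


Step 1: f/2 = 6/2 = 3
Step 2: kB*T = 1.381e-23 * 1310.0 = 1.809e-20
Step 3: <E> = 3 * 1.809e-20 = 5.427e-20 J

5.427e-20


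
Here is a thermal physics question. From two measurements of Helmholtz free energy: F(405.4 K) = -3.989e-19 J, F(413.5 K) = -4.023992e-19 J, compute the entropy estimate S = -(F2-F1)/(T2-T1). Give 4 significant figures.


Step 1: dF = F2 - F1 = -4.023992e-19 - (-3.989e-19) = -3.4992e-21 J
Step 2: dT = T2 - T1 = 413.5 - 405.4 = 8.1 K
Step 3: S = -dF/dT = -(-3.4992e-21)/8.1 = 4.32e-22 J/K

4.32e-22


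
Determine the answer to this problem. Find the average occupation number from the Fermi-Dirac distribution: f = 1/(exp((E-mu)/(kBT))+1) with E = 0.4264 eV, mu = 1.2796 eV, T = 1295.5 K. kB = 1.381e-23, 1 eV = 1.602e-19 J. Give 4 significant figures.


Step 1: (E - mu) = 0.4264 - 1.2796 = -0.8532 eV
Step 2: Convert: (E-mu)*eV = -1.367e-19 J
Step 3: x = (E-mu)*eV/(kB*T) = -7.64
Step 4: f = 1/(exp(-7.64)+1) = 0.9995

0.9995


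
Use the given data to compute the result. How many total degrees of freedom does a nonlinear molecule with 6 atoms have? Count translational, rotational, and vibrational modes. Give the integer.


Step 1: Translational DOF = 3
Step 2: Rotational DOF (nonlinear) = 3
Step 3: Vibrational DOF = 3*6 - 6 = 12
Step 4: Total = 3 + 3 + 12 = 18

18


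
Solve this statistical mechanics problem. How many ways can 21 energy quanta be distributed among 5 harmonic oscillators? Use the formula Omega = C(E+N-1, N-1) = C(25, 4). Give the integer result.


Step 1: Use binomial coefficient C(25, 4)
Step 2: Numerator = 25! / 21!
Step 3: Denominator = 4!
Step 4: Omega = 12650

12650


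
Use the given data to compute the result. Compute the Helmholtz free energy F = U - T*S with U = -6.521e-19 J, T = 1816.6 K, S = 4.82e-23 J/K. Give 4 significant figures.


Step 1: T*S = 1816.6 * 4.82e-23 = 8.756e-20 J
Step 2: F = U - T*S = -6.521e-19 - 8.756e-20
Step 3: F = -7.397e-19 J

-7.397e-19


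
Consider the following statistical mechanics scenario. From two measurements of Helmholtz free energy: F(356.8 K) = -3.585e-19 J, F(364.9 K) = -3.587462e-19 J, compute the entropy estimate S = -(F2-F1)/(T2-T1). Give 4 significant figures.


Step 1: dF = F2 - F1 = -3.587462e-19 - (-3.585e-19) = -2.462e-22 J
Step 2: dT = T2 - T1 = 364.9 - 356.8 = 8.1 K
Step 3: S = -dF/dT = -(-2.462e-22)/8.1 = 3.04e-23 J/K

3.04e-23


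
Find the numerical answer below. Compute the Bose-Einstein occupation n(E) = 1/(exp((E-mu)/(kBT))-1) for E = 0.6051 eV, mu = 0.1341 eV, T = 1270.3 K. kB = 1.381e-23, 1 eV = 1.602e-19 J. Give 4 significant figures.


Step 1: (E - mu) = 0.471 eV
Step 2: x = (E-mu)*eV/(kB*T) = 0.471*1.602e-19/(1.381e-23*1270.3) = 4.301
Step 3: exp(x) = 73.78
Step 4: n = 1/(exp(x)-1) = 0.01374

0.01374


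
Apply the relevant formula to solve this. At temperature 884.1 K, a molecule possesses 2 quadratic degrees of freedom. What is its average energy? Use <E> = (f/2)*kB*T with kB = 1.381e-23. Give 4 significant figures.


Step 1: f/2 = 2/2 = 1
Step 2: kB*T = 1.381e-23 * 884.1 = 1.221e-20
Step 3: <E> = 1 * 1.221e-20 = 1.221e-20 J

1.221e-20


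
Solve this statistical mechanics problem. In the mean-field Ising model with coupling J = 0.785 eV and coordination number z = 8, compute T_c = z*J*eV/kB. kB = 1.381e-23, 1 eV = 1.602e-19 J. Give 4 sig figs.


Step 1: z*J = 8*0.785 = 6.28 eV
Step 2: Convert to Joules: 6.28*1.602e-19 = 1.006e-18 J
Step 3: T_c = 1.006e-18 / 1.381e-23 = 7.285e+04 K

7.285e+04


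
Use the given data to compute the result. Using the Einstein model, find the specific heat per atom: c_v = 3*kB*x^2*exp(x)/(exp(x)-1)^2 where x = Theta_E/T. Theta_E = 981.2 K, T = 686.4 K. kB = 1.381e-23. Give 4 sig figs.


Step 1: x = Theta_E/T = 981.2/686.4 = 1.429
Step 2: x^2 = 2.043
Step 3: exp(x) = 4.177
Step 4: c_v = 3*1.381e-23*2.043*4.177/(4.177-1)^2 = 3.504e-23

3.504e-23


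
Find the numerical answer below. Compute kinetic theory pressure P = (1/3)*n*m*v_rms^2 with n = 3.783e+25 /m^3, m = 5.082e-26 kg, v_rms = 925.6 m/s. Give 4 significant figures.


Step 1: v_rms^2 = 925.6^2 = 8.567e+05
Step 2: n*m = 3.783e+25*5.082e-26 = 1.923
Step 3: P = (1/3)*1.923*8.567e+05 = 5.49e+05 Pa

5.49e+05


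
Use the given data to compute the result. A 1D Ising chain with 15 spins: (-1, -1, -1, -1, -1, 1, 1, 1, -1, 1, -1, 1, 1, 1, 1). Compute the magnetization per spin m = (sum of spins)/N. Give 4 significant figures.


Step 1: Count up spins (+1): 8, down spins (-1): 7
Step 2: Total magnetization M = 8 - 7 = 1
Step 3: m = M/N = 1/15 = 0.06667

0.06667


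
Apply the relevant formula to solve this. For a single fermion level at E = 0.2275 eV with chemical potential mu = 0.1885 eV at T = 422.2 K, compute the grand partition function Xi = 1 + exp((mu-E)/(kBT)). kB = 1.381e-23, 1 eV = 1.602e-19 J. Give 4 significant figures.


Step 1: (mu - E) = 0.1885 - 0.2275 = -0.039 eV
Step 2: x = (mu-E)*eV/(kB*T) = -0.039*1.602e-19/(1.381e-23*422.2) = -1.072
Step 3: exp(x) = 0.3425
Step 4: Xi = 1 + 0.3425 = 1.342

1.342


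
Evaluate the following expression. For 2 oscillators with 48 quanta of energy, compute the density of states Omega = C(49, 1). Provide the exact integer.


Step 1: Use binomial coefficient C(49, 1)
Step 2: Numerator = 49! / 48!
Step 3: Denominator = 1!
Step 4: Omega = 49

49


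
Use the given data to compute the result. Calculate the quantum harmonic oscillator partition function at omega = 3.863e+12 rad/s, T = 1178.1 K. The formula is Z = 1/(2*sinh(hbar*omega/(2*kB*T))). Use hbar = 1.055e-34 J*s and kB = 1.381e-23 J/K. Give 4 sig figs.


Step 1: Compute x = hbar*omega/(kB*T) = 1.055e-34*3.863e+12/(1.381e-23*1178.1) = 0.02505
Step 2: x/2 = 0.01252
Step 3: sinh(x/2) = 0.01253
Step 4: Z = 1/(2*0.01253) = 39.92

39.92


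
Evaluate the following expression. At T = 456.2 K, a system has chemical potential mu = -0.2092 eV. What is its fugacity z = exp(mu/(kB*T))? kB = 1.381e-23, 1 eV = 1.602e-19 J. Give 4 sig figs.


Step 1: Convert mu to Joules: -0.2092*1.602e-19 = -3.351e-20 J
Step 2: kB*T = 1.381e-23*456.2 = 6.3e-21 J
Step 3: mu/(kB*T) = -5.32
Step 4: z = exp(-5.32) = 0.004895

0.004895


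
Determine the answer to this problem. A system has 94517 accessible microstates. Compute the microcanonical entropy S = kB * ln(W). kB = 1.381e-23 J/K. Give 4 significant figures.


Step 1: ln(W) = ln(94517) = 11.46
Step 2: S = kB * ln(W) = 1.381e-23 * 11.46
Step 3: S = 1.582e-22 J/K

1.582e-22


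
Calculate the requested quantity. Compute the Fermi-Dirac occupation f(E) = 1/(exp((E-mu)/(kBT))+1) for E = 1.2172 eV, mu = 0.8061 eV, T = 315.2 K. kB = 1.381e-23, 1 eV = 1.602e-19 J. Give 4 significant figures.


Step 1: (E - mu) = 1.2172 - 0.8061 = 0.4111 eV
Step 2: Convert: (E-mu)*eV = 6.586e-20 J
Step 3: x = (E-mu)*eV/(kB*T) = 15.13
Step 4: f = 1/(exp(15.13)+1) = 2.687e-07

2.687e-07


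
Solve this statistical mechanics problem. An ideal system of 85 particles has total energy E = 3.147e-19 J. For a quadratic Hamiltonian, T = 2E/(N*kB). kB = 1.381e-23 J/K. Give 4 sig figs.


Step 1: Numerator = 2*E = 2*3.147e-19 = 6.294e-19 J
Step 2: Denominator = N*kB = 85*1.381e-23 = 1.174e-21
Step 3: T = 6.294e-19 / 1.174e-21 = 536.2 K

536.2


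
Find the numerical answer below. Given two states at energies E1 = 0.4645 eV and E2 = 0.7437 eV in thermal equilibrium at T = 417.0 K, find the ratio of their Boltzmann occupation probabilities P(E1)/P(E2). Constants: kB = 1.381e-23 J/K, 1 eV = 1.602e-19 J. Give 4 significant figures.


Step 1: Compute energy difference dE = E1 - E2 = 0.4645 - 0.7437 = -0.2792 eV
Step 2: Convert to Joules: dE_J = -0.2792 * 1.602e-19 = -4.473e-20 J
Step 3: Compute exponent = -dE_J / (kB * T) = -(-4.473e-20) / (1.381e-23 * 417.0) = 7.767
Step 4: P(E1)/P(E2) = exp(7.767) = 2361

2361


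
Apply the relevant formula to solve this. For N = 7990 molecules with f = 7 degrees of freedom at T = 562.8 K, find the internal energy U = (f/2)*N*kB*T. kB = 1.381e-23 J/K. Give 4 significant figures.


Step 1: f/2 = 7/2 = 3.5
Step 2: N*kB*T = 7990*1.381e-23*562.8 = 6.21e-17
Step 3: U = 3.5 * 6.21e-17 = 2.174e-16 J

2.174e-16


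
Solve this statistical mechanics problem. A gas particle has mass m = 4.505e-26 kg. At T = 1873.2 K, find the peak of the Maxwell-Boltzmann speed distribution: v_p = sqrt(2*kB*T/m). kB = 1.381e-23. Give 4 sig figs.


Step 1: Numerator = 2*kB*T = 2*1.381e-23*1873.2 = 5.174e-20
Step 2: Ratio = 5.174e-20 / 4.505e-26 = 1.148e+06
Step 3: v_p = sqrt(1.148e+06) = 1072 m/s

1072


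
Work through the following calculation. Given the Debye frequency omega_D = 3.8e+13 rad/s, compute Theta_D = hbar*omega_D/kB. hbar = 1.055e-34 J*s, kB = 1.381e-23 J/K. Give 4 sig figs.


Step 1: hbar*omega_D = 1.055e-34 * 3.8e+13 = 4.009e-21 J
Step 2: Theta_D = 4.009e-21 / 1.381e-23
Step 3: Theta_D = 290.3 K

290.3


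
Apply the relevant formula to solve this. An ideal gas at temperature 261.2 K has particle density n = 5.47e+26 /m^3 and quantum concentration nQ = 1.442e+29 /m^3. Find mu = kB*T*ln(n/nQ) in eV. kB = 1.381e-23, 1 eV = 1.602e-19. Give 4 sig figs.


Step 1: n/nQ = 5.47e+26/1.442e+29 = 0.003793
Step 2: ln(n/nQ) = -5.575
Step 3: mu = kB*T*ln(n/nQ) = 3.607e-21*-5.575 = -2.011e-20 J
Step 4: Convert to eV: -2.011e-20/1.602e-19 = -0.1255 eV

-0.1255


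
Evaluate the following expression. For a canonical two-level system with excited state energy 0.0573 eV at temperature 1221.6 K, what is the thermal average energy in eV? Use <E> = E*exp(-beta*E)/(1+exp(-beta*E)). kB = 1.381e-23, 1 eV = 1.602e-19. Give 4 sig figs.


Step 1: beta*E = 0.0573*1.602e-19/(1.381e-23*1221.6) = 0.5441
Step 2: exp(-beta*E) = 0.5804
Step 3: <E> = 0.0573*0.5804/(1+0.5804) = 0.02104 eV

0.02104


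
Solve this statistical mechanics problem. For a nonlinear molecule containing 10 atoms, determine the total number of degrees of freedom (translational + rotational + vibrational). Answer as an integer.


Step 1: Translational DOF = 3
Step 2: Rotational DOF (nonlinear) = 3
Step 3: Vibrational DOF = 3*10 - 6 = 24
Step 4: Total = 3 + 3 + 24 = 30

30


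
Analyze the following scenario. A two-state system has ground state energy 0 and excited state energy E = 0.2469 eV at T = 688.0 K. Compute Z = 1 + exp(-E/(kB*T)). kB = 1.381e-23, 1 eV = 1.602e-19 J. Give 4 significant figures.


Step 1: Compute beta*E = E*eV/(kB*T) = 0.2469*1.602e-19/(1.381e-23*688.0) = 4.163
Step 2: exp(-beta*E) = exp(-4.163) = 0.01556
Step 3: Z = 1 + 0.01556 = 1.016

1.016


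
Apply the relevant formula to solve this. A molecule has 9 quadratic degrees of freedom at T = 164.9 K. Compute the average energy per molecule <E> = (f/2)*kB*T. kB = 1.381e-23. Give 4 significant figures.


Step 1: f/2 = 9/2 = 4.5
Step 2: kB*T = 1.381e-23 * 164.9 = 2.277e-21
Step 3: <E> = 4.5 * 2.277e-21 = 1.025e-20 J

1.025e-20


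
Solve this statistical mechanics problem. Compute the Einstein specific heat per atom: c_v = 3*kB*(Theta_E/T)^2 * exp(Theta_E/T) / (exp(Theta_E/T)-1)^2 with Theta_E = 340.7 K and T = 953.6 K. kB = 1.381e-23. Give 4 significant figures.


Step 1: x = Theta_E/T = 340.7/953.6 = 0.3573
Step 2: x^2 = 0.1276
Step 3: exp(x) = 1.429
Step 4: c_v = 3*1.381e-23*0.1276*1.429/(1.429-1)^2 = 4.099e-23

4.099e-23


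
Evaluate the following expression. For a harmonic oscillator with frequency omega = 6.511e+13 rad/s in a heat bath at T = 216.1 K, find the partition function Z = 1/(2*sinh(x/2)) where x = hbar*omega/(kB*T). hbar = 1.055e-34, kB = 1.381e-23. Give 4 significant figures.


Step 1: Compute x = hbar*omega/(kB*T) = 1.055e-34*6.511e+13/(1.381e-23*216.1) = 2.302
Step 2: x/2 = 1.151
Step 3: sinh(x/2) = 1.422
Step 4: Z = 1/(2*1.422) = 0.3516

0.3516


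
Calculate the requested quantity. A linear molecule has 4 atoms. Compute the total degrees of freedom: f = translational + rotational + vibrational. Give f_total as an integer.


Step 1: Translational DOF = 3
Step 2: Rotational DOF (linear) = 2
Step 3: Vibrational DOF = 3*4 - 5 = 7
Step 4: Total = 3 + 2 + 7 = 12

12


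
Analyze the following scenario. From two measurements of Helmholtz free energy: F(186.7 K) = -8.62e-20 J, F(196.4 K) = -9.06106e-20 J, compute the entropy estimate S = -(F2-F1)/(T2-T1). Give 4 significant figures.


Step 1: dF = F2 - F1 = -9.06106e-20 - (-8.62e-20) = -4.4106e-21 J
Step 2: dT = T2 - T1 = 196.4 - 186.7 = 9.7 K
Step 3: S = -dF/dT = -(-4.4106e-21)/9.7 = 4.547e-22 J/K

4.547e-22


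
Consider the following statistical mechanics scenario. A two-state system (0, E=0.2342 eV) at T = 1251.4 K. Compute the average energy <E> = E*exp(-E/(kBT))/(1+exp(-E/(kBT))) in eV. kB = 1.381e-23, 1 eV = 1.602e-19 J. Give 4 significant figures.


Step 1: beta*E = 0.2342*1.602e-19/(1.381e-23*1251.4) = 2.171
Step 2: exp(-beta*E) = 0.1141
Step 3: <E> = 0.2342*0.1141/(1+0.1141) = 0.02398 eV

0.02398


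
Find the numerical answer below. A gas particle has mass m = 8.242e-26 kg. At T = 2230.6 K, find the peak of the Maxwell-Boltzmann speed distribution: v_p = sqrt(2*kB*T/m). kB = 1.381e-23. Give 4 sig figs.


Step 1: Numerator = 2*kB*T = 2*1.381e-23*2230.6 = 6.161e-20
Step 2: Ratio = 6.161e-20 / 8.242e-26 = 7.475e+05
Step 3: v_p = sqrt(7.475e+05) = 864.6 m/s

864.6


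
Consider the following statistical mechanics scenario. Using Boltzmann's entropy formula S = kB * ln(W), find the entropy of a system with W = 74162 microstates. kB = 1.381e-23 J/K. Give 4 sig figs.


Step 1: ln(W) = ln(74162) = 11.21
Step 2: S = kB * ln(W) = 1.381e-23 * 11.21
Step 3: S = 1.549e-22 J/K

1.549e-22


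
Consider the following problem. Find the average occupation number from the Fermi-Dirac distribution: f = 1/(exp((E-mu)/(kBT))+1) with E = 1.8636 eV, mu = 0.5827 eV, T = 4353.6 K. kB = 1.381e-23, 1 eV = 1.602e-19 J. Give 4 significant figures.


Step 1: (E - mu) = 1.8636 - 0.5827 = 1.281 eV
Step 2: Convert: (E-mu)*eV = 2.052e-19 J
Step 3: x = (E-mu)*eV/(kB*T) = 3.413
Step 4: f = 1/(exp(3.413)+1) = 0.03189

0.03189


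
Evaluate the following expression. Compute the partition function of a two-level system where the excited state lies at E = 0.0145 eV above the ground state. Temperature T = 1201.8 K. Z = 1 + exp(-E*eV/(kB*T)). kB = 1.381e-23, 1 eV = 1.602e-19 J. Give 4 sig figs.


Step 1: Compute beta*E = E*eV/(kB*T) = 0.0145*1.602e-19/(1.381e-23*1201.8) = 0.14
Step 2: exp(-beta*E) = exp(-0.14) = 0.8694
Step 3: Z = 1 + 0.8694 = 1.869

1.869


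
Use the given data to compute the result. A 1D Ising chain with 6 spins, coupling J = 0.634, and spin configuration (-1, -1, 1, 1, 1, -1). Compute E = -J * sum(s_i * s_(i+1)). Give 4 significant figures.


Step 1: Nearest-neighbor products: 1, -1, 1, 1, -1
Step 2: Sum of products = 1
Step 3: E = -0.634 * 1 = -0.634

-0.634


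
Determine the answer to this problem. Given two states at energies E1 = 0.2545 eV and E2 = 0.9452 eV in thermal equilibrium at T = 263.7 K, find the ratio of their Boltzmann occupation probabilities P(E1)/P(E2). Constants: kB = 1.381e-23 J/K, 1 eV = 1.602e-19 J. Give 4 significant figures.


Step 1: Compute energy difference dE = E1 - E2 = 0.2545 - 0.9452 = -0.6907 eV
Step 2: Convert to Joules: dE_J = -0.6907 * 1.602e-19 = -1.107e-19 J
Step 3: Compute exponent = -dE_J / (kB * T) = -(-1.107e-19) / (1.381e-23 * 263.7) = 30.38
Step 4: P(E1)/P(E2) = exp(30.38) = 1.569e+13

1.569e+13


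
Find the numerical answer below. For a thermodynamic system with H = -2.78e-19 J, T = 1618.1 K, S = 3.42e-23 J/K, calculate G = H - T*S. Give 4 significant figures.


Step 1: T*S = 1618.1 * 3.42e-23 = 5.534e-20 J
Step 2: G = H - T*S = -2.78e-19 - 5.534e-20
Step 3: G = -3.333e-19 J

-3.333e-19


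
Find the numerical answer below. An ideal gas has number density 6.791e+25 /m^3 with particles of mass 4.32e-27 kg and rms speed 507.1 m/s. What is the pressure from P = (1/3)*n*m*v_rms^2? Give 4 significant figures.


Step 1: v_rms^2 = 507.1^2 = 2.572e+05
Step 2: n*m = 6.791e+25*4.32e-27 = 0.2934
Step 3: P = (1/3)*0.2934*2.572e+05 = 2.515e+04 Pa

2.515e+04


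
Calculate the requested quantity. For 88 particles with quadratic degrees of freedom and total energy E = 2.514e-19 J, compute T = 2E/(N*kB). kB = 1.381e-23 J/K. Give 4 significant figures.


Step 1: Numerator = 2*E = 2*2.514e-19 = 5.028e-19 J
Step 2: Denominator = N*kB = 88*1.381e-23 = 1.215e-21
Step 3: T = 5.028e-19 / 1.215e-21 = 413.7 K

413.7


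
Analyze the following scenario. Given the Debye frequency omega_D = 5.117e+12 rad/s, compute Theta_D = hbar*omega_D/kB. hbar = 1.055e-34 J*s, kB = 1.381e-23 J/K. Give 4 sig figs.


Step 1: hbar*omega_D = 1.055e-34 * 5.117e+12 = 5.398e-22 J
Step 2: Theta_D = 5.398e-22 / 1.381e-23
Step 3: Theta_D = 39.09 K

39.09


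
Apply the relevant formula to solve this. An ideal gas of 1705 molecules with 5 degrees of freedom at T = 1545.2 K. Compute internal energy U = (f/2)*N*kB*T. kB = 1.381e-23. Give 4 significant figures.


Step 1: f/2 = 5/2 = 2.5
Step 2: N*kB*T = 1705*1.381e-23*1545.2 = 3.638e-17
Step 3: U = 2.5 * 3.638e-17 = 9.096e-17 J

9.096e-17


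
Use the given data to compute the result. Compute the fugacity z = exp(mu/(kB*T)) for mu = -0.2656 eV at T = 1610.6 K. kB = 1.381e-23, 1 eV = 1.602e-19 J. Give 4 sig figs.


Step 1: Convert mu to Joules: -0.2656*1.602e-19 = -4.255e-20 J
Step 2: kB*T = 1.381e-23*1610.6 = 2.224e-20 J
Step 3: mu/(kB*T) = -1.913
Step 4: z = exp(-1.913) = 0.1476

0.1476


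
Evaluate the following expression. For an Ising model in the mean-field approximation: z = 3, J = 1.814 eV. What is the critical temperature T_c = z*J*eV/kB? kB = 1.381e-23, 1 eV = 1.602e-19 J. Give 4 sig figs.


Step 1: z*J = 3*1.814 = 5.442 eV
Step 2: Convert to Joules: 5.442*1.602e-19 = 8.718e-19 J
Step 3: T_c = 8.718e-19 / 1.381e-23 = 6.313e+04 K

6.313e+04


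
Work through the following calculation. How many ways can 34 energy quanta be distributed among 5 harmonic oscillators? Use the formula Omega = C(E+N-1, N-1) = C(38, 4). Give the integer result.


Step 1: Use binomial coefficient C(38, 4)
Step 2: Numerator = 38! / 34!
Step 3: Denominator = 4!
Step 4: Omega = 73815

73815


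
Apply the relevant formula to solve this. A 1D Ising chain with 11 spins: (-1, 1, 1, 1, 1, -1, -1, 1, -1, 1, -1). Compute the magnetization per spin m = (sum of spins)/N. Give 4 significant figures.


Step 1: Count up spins (+1): 6, down spins (-1): 5
Step 2: Total magnetization M = 6 - 5 = 1
Step 3: m = M/N = 1/11 = 0.09091

0.09091


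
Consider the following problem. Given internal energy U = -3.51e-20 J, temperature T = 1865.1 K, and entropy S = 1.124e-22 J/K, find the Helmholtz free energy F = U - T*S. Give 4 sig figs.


Step 1: T*S = 1865.1 * 1.124e-22 = 2.096e-19 J
Step 2: F = U - T*S = -3.51e-20 - 2.096e-19
Step 3: F = -2.447e-19 J

-2.447e-19


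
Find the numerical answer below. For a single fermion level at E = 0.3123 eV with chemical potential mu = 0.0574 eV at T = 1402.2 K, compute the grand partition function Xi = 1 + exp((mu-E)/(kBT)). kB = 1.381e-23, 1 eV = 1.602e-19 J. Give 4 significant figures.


Step 1: (mu - E) = 0.0574 - 0.3123 = -0.2549 eV
Step 2: x = (mu-E)*eV/(kB*T) = -0.2549*1.602e-19/(1.381e-23*1402.2) = -2.109
Step 3: exp(x) = 0.1214
Step 4: Xi = 1 + 0.1214 = 1.121

1.121


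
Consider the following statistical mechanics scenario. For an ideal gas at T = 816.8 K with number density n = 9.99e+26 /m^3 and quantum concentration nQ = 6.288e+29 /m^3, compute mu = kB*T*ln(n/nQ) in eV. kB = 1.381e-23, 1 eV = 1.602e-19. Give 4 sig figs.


Step 1: n/nQ = 9.99e+26/6.288e+29 = 0.001589
Step 2: ln(n/nQ) = -6.445
Step 3: mu = kB*T*ln(n/nQ) = 1.128e-20*-6.445 = -7.27e-20 J
Step 4: Convert to eV: -7.27e-20/1.602e-19 = -0.4538 eV

-0.4538


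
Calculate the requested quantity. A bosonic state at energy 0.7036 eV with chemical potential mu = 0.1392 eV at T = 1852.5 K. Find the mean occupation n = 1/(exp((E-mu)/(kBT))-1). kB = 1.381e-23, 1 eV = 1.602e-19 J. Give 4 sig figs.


Step 1: (E - mu) = 0.5644 eV
Step 2: x = (E-mu)*eV/(kB*T) = 0.5644*1.602e-19/(1.381e-23*1852.5) = 3.534
Step 3: exp(x) = 34.27
Step 4: n = 1/(exp(x)-1) = 0.03006

0.03006


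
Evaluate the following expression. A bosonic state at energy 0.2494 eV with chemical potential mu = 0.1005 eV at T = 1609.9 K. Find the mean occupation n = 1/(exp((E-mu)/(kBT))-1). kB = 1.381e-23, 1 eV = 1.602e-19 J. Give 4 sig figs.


Step 1: (E - mu) = 0.1489 eV
Step 2: x = (E-mu)*eV/(kB*T) = 0.1489*1.602e-19/(1.381e-23*1609.9) = 1.073
Step 3: exp(x) = 2.924
Step 4: n = 1/(exp(x)-1) = 0.5198

0.5198


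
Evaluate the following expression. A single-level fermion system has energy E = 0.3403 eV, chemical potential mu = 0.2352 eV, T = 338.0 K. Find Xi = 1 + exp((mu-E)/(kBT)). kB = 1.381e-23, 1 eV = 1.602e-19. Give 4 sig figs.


Step 1: (mu - E) = 0.2352 - 0.3403 = -0.1051 eV
Step 2: x = (mu-E)*eV/(kB*T) = -0.1051*1.602e-19/(1.381e-23*338.0) = -3.607
Step 3: exp(x) = 0.02713
Step 4: Xi = 1 + 0.02713 = 1.027

1.027


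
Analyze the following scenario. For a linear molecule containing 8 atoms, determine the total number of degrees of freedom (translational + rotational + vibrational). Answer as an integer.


Step 1: Translational DOF = 3
Step 2: Rotational DOF (linear) = 2
Step 3: Vibrational DOF = 3*8 - 5 = 19
Step 4: Total = 3 + 2 + 19 = 24

24


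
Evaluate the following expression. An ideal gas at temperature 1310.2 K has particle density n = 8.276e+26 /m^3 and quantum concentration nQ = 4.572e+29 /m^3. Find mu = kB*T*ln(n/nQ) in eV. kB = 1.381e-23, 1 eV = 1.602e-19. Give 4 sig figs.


Step 1: n/nQ = 8.276e+26/4.572e+29 = 0.00181
Step 2: ln(n/nQ) = -6.314
Step 3: mu = kB*T*ln(n/nQ) = 1.809e-20*-6.314 = -1.143e-19 J
Step 4: Convert to eV: -1.143e-19/1.602e-19 = -0.7132 eV

-0.7132


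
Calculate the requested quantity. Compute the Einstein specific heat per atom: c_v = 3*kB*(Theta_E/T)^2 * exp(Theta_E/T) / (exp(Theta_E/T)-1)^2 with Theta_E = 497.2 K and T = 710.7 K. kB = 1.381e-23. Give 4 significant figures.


Step 1: x = Theta_E/T = 497.2/710.7 = 0.6996
Step 2: x^2 = 0.4894
Step 3: exp(x) = 2.013
Step 4: c_v = 3*1.381e-23*0.4894*2.013/(2.013-1)^2 = 3.978e-23

3.978e-23


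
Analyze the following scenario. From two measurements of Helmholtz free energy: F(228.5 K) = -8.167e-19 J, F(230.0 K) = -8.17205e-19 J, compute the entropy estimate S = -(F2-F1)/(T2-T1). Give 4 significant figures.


Step 1: dF = F2 - F1 = -8.17205e-19 - (-8.167e-19) = -5.05e-22 J
Step 2: dT = T2 - T1 = 230.0 - 228.5 = 1.5 K
Step 3: S = -dF/dT = -(-5.05e-22)/1.5 = 3.367e-22 J/K

3.367e-22


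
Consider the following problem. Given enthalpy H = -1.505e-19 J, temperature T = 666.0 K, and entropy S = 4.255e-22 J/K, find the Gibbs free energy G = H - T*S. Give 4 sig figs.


Step 1: T*S = 666.0 * 4.255e-22 = 2.834e-19 J
Step 2: G = H - T*S = -1.505e-19 - 2.834e-19
Step 3: G = -4.339e-19 J

-4.339e-19


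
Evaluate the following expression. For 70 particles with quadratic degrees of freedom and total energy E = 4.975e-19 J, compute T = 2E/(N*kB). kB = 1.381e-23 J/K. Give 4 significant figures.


Step 1: Numerator = 2*E = 2*4.975e-19 = 9.95e-19 J
Step 2: Denominator = N*kB = 70*1.381e-23 = 9.667e-22
Step 3: T = 9.95e-19 / 9.667e-22 = 1029 K

1029


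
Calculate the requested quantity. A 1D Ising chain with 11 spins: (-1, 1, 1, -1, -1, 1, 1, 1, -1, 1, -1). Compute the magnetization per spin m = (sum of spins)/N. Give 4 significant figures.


Step 1: Count up spins (+1): 6, down spins (-1): 5
Step 2: Total magnetization M = 6 - 5 = 1
Step 3: m = M/N = 1/11 = 0.09091

0.09091


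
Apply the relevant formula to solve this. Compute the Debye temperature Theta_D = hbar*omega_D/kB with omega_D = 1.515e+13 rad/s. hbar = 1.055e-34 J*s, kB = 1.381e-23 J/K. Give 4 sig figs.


Step 1: hbar*omega_D = 1.055e-34 * 1.515e+13 = 1.598e-21 J
Step 2: Theta_D = 1.598e-21 / 1.381e-23
Step 3: Theta_D = 115.7 K

115.7


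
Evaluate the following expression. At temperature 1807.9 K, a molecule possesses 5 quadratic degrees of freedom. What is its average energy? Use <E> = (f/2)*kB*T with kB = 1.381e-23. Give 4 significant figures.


Step 1: f/2 = 5/2 = 2.5
Step 2: kB*T = 1.381e-23 * 1807.9 = 2.497e-20
Step 3: <E> = 2.5 * 2.497e-20 = 6.242e-20 J

6.242e-20


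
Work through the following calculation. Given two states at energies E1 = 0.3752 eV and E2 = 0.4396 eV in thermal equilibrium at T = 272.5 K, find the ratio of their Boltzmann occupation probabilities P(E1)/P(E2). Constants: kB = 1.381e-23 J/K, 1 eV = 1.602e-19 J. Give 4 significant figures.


Step 1: Compute energy difference dE = E1 - E2 = 0.3752 - 0.4396 = -0.0644 eV
Step 2: Convert to Joules: dE_J = -0.0644 * 1.602e-19 = -1.032e-20 J
Step 3: Compute exponent = -dE_J / (kB * T) = -(-1.032e-20) / (1.381e-23 * 272.5) = 2.741
Step 4: P(E1)/P(E2) = exp(2.741) = 15.51

15.51


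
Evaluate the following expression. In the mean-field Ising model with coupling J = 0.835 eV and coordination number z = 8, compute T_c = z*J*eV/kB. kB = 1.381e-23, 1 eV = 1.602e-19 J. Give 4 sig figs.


Step 1: z*J = 8*0.835 = 6.68 eV
Step 2: Convert to Joules: 6.68*1.602e-19 = 1.07e-18 J
Step 3: T_c = 1.07e-18 / 1.381e-23 = 7.749e+04 K

7.749e+04


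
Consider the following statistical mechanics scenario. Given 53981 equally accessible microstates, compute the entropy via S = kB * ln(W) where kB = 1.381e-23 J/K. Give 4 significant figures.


Step 1: ln(W) = ln(53981) = 10.9
Step 2: S = kB * ln(W) = 1.381e-23 * 10.9
Step 3: S = 1.505e-22 J/K

1.505e-22


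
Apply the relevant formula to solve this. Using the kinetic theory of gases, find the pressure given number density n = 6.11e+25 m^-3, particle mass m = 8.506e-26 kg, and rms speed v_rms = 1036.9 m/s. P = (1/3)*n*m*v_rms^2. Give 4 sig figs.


Step 1: v_rms^2 = 1036.9^2 = 1.075e+06
Step 2: n*m = 6.11e+25*8.506e-26 = 5.197
Step 3: P = (1/3)*5.197*1.075e+06 = 1.863e+06 Pa

1.863e+06


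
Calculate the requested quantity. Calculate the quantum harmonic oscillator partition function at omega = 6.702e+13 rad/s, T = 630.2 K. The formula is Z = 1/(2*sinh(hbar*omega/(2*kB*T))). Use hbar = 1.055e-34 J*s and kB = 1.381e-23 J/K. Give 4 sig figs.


Step 1: Compute x = hbar*omega/(kB*T) = 1.055e-34*6.702e+13/(1.381e-23*630.2) = 0.8124
Step 2: x/2 = 0.4062
Step 3: sinh(x/2) = 0.4175
Step 4: Z = 1/(2*0.4175) = 1.198

1.198


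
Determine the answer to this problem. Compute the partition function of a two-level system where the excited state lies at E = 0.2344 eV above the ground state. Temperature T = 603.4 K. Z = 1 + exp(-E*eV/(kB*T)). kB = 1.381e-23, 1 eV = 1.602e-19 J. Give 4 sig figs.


Step 1: Compute beta*E = E*eV/(kB*T) = 0.2344*1.602e-19/(1.381e-23*603.4) = 4.506
Step 2: exp(-beta*E) = exp(-4.506) = 0.01104
Step 3: Z = 1 + 0.01104 = 1.011

1.011


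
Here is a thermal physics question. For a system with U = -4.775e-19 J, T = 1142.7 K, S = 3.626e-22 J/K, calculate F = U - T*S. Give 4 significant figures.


Step 1: T*S = 1142.7 * 3.626e-22 = 4.143e-19 J
Step 2: F = U - T*S = -4.775e-19 - 4.143e-19
Step 3: F = -8.918e-19 J

-8.918e-19


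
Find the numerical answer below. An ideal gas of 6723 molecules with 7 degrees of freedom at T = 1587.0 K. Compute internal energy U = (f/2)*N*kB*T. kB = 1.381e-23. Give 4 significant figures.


Step 1: f/2 = 7/2 = 3.5
Step 2: N*kB*T = 6723*1.381e-23*1587.0 = 1.473e-16
Step 3: U = 3.5 * 1.473e-16 = 5.157e-16 J

5.157e-16


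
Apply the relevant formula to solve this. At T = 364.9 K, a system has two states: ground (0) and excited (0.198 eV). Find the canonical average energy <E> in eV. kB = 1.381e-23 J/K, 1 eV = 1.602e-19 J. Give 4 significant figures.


Step 1: beta*E = 0.198*1.602e-19/(1.381e-23*364.9) = 6.294
Step 2: exp(-beta*E) = 0.001846
Step 3: <E> = 0.198*0.001846/(1+0.001846) = 0.0003649 eV

0.0003649


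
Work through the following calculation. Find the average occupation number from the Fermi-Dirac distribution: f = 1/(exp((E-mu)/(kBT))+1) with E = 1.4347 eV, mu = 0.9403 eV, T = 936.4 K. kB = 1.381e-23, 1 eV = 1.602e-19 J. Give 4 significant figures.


Step 1: (E - mu) = 1.4347 - 0.9403 = 0.4944 eV
Step 2: Convert: (E-mu)*eV = 7.92e-20 J
Step 3: x = (E-mu)*eV/(kB*T) = 6.125
Step 4: f = 1/(exp(6.125)+1) = 0.002183

0.002183


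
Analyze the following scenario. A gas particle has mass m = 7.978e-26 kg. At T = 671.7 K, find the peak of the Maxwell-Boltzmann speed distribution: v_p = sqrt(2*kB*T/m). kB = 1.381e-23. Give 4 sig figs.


Step 1: Numerator = 2*kB*T = 2*1.381e-23*671.7 = 1.855e-20
Step 2: Ratio = 1.855e-20 / 7.978e-26 = 2.325e+05
Step 3: v_p = sqrt(2.325e+05) = 482.2 m/s

482.2


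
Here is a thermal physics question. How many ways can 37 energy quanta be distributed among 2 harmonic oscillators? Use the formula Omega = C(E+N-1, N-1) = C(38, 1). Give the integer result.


Step 1: Use binomial coefficient C(38, 1)
Step 2: Numerator = 38! / 37!
Step 3: Denominator = 1!
Step 4: Omega = 38

38


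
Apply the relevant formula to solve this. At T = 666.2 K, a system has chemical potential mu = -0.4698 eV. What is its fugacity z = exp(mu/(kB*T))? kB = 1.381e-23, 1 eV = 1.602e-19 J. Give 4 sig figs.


Step 1: Convert mu to Joules: -0.4698*1.602e-19 = -7.526e-20 J
Step 2: kB*T = 1.381e-23*666.2 = 9.2e-21 J
Step 3: mu/(kB*T) = -8.18
Step 4: z = exp(-8.18) = 0.0002801

0.0002801


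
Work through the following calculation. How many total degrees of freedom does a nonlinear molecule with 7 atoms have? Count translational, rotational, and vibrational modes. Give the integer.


Step 1: Translational DOF = 3
Step 2: Rotational DOF (nonlinear) = 3
Step 3: Vibrational DOF = 3*7 - 6 = 15
Step 4: Total = 3 + 3 + 15 = 21

21


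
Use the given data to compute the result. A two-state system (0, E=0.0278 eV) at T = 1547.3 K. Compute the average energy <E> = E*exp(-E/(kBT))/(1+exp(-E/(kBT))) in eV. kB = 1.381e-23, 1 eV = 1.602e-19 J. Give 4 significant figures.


Step 1: beta*E = 0.0278*1.602e-19/(1.381e-23*1547.3) = 0.2084
Step 2: exp(-beta*E) = 0.8119
Step 3: <E> = 0.0278*0.8119/(1+0.8119) = 0.01246 eV

0.01246


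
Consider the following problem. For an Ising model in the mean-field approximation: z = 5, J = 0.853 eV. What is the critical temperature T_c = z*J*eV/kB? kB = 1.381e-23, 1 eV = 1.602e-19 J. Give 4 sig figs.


Step 1: z*J = 5*0.853 = 4.265 eV
Step 2: Convert to Joules: 4.265*1.602e-19 = 6.833e-19 J
Step 3: T_c = 6.833e-19 / 1.381e-23 = 4.948e+04 K

4.948e+04


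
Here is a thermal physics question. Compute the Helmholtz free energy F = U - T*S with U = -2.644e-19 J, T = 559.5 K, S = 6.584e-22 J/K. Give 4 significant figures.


Step 1: T*S = 559.5 * 6.584e-22 = 3.684e-19 J
Step 2: F = U - T*S = -2.644e-19 - 3.684e-19
Step 3: F = -6.328e-19 J

-6.328e-19


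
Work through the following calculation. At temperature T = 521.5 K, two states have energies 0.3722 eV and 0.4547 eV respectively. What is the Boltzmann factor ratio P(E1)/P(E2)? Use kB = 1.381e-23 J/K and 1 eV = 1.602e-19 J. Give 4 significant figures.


Step 1: Compute energy difference dE = E1 - E2 = 0.3722 - 0.4547 = -0.0825 eV
Step 2: Convert to Joules: dE_J = -0.0825 * 1.602e-19 = -1.322e-20 J
Step 3: Compute exponent = -dE_J / (kB * T) = -(-1.322e-20) / (1.381e-23 * 521.5) = 1.835
Step 4: P(E1)/P(E2) = exp(1.835) = 6.266

6.266


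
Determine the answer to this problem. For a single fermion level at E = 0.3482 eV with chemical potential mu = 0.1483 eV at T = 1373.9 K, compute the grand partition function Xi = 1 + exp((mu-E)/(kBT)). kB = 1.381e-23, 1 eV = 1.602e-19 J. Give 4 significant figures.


Step 1: (mu - E) = 0.1483 - 0.3482 = -0.1999 eV
Step 2: x = (mu-E)*eV/(kB*T) = -0.1999*1.602e-19/(1.381e-23*1373.9) = -1.688
Step 3: exp(x) = 0.1849
Step 4: Xi = 1 + 0.1849 = 1.185

1.185


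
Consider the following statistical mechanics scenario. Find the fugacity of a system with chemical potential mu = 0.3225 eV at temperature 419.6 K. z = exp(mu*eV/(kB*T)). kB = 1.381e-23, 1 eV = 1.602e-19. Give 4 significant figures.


Step 1: Convert mu to Joules: 0.3225*1.602e-19 = 5.166e-20 J
Step 2: kB*T = 1.381e-23*419.6 = 5.795e-21 J
Step 3: mu/(kB*T) = 8.916
Step 4: z = exp(8.916) = 7449

7449


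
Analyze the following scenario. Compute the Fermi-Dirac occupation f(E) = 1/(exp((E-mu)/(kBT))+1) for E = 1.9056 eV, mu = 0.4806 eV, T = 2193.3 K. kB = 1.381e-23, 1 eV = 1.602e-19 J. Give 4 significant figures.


Step 1: (E - mu) = 1.9056 - 0.4806 = 1.425 eV
Step 2: Convert: (E-mu)*eV = 2.283e-19 J
Step 3: x = (E-mu)*eV/(kB*T) = 7.537
Step 4: f = 1/(exp(7.537)+1) = 0.0005328

0.0005328


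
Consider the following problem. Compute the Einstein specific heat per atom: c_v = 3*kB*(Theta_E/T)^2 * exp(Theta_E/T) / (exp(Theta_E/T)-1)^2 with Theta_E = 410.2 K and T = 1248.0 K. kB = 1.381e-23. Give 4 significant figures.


Step 1: x = Theta_E/T = 410.2/1248.0 = 0.3287
Step 2: x^2 = 0.108
Step 3: exp(x) = 1.389
Step 4: c_v = 3*1.381e-23*0.108*1.389/(1.389-1)^2 = 4.106e-23

4.106e-23


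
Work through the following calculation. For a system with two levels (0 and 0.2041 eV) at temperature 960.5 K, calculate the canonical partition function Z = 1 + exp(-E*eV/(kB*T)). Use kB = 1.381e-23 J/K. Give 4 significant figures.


Step 1: Compute beta*E = E*eV/(kB*T) = 0.2041*1.602e-19/(1.381e-23*960.5) = 2.465
Step 2: exp(-beta*E) = exp(-2.465) = 0.08501
Step 3: Z = 1 + 0.08501 = 1.085

1.085


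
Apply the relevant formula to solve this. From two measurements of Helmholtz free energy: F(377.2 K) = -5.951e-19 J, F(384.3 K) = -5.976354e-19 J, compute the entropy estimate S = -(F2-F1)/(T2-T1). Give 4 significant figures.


Step 1: dF = F2 - F1 = -5.976354e-19 - (-5.951e-19) = -2.5354e-21 J
Step 2: dT = T2 - T1 = 384.3 - 377.2 = 7.1 K
Step 3: S = -dF/dT = -(-2.5354e-21)/7.1 = 3.571e-22 J/K

3.571e-22


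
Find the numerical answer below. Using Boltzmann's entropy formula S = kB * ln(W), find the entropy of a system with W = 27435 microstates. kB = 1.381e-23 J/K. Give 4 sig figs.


Step 1: ln(W) = ln(27435) = 10.22
Step 2: S = kB * ln(W) = 1.381e-23 * 10.22
Step 3: S = 1.411e-22 J/K

1.411e-22
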